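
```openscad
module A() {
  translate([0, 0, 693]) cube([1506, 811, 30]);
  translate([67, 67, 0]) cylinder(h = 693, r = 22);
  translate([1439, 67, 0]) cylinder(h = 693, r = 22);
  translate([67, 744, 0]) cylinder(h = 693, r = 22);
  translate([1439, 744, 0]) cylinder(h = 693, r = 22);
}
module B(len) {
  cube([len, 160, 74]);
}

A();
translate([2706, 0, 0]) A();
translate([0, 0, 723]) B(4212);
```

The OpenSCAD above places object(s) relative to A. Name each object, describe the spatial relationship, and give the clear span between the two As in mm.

A is a table. B is a beam. A beam spans the tops of two tables. The clear span between the two tables is 1200 mm.

Second table starts at x = 2706; first ends at x = 1506; clear span = 2706 − 1506 = 1200 mm.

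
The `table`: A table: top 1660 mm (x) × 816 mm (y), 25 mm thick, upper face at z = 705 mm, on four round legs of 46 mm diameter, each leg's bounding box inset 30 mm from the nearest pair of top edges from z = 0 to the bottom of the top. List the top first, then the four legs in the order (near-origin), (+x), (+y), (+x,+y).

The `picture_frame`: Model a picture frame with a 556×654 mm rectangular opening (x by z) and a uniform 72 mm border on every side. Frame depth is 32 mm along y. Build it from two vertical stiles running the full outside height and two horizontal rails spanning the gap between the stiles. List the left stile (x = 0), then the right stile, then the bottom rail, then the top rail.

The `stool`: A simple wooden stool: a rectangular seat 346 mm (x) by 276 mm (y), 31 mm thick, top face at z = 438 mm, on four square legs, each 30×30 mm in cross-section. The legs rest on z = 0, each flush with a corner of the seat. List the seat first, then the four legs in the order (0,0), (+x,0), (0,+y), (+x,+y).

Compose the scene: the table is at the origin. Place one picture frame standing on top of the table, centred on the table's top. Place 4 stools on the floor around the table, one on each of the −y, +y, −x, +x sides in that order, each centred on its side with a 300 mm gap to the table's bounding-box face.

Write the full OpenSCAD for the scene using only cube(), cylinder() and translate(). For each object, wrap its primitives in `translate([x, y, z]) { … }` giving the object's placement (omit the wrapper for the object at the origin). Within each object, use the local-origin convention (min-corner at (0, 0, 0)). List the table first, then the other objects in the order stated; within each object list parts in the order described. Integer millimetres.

translate([0, 0, 680]) cube([1660, 816, 25]);
translate([53, 53, 0]) cylinder(h = 680, r = 23);
translate([1607, 53, 0]) cylinder(h = 680, r = 23);
translate([53, 763, 0]) cylinder(h = 680, r = 23);
translate([1607, 763, 0]) cylinder(h = 680, r = 23);
translate([480, 392, 705]) {
  cube([72, 32, 798]);
  translate([628, 0, 0]) cube([72, 32, 798]);
  translate([72, 0, 0]) cube([556, 32, 72]);
  translate([72, 0, 726]) cube([556, 32, 72]);
}
translate([657, -576, 0]) {
  translate([0, 0, 407]) cube([346, 276, 31]);
  cube([30, 30, 407]);
  translate([316, 0, 0]) cube([30, 30, 407]);
  translate([0, 246, 0]) cube([30, 30, 407]);
  translate([316, 246, 0]) cube([30, 30, 407]);
}
translate([657, 1116, 0]) {
  translate([0, 0, 407]) cube([346, 276, 31]);
  cube([30, 30, 407]);
  translate([316, 0, 0]) cube([30, 30, 407]);
  translate([0, 246, 0]) cube([30, 30, 407]);
  translate([316, 246, 0]) cube([30, 30, 407]);
}
translate([-646, 270, 0]) {
  translate([0, 0, 407]) cube([346, 276, 31]);
  cube([30, 30, 407]);
  translate([316, 0, 0]) cube([30, 30, 407]);
  translate([0, 246, 0]) cube([30, 30, 407]);
  translate([316, 246, 0]) cube([30, 30, 407]);
}
translate([1960, 270, 0]) {
  translate([0, 0, 407]) cube([346, 276, 31]);
  cube([30, 30, 407]);
  translate([316, 0, 0]) cube([30, 30, 407]);
  translate([0, 246, 0]) cube([30, 30, 407]);
  translate([316, 246, 0]) cube([30, 30, 407]);
}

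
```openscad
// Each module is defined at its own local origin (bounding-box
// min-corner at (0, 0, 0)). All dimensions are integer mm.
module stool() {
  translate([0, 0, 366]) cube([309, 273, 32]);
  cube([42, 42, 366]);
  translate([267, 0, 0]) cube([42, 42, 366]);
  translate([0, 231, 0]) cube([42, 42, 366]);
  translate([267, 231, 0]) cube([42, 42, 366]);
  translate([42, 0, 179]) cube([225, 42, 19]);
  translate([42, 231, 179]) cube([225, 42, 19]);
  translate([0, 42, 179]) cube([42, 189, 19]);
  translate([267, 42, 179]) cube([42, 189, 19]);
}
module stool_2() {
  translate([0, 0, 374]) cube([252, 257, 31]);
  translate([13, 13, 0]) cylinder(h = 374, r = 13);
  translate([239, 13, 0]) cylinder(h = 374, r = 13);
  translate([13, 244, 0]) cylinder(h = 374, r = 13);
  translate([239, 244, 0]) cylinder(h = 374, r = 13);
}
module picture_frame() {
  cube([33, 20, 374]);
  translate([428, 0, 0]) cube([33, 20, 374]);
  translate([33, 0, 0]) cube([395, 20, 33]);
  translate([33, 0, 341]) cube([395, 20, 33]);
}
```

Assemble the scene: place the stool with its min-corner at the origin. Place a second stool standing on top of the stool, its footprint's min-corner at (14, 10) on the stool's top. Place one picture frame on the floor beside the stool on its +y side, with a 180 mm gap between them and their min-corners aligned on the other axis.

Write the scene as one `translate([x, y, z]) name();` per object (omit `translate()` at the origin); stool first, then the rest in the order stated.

stool();
translate([14, 10, 398]) stool_2();
translate([0, 453, 0]) picture_frame();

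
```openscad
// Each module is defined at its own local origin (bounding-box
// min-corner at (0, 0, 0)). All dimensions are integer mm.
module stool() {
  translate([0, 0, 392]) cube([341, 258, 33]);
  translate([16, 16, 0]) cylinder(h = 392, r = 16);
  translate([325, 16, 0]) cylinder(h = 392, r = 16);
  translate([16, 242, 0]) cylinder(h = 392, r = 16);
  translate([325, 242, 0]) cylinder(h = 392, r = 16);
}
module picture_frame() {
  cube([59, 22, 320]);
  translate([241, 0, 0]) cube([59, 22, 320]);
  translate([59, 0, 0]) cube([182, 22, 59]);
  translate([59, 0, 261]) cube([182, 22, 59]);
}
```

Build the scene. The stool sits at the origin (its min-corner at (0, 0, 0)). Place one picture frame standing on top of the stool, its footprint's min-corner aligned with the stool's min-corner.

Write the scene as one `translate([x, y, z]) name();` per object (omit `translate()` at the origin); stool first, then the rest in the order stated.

stool();
translate([0, 0, 425]) picture_frame();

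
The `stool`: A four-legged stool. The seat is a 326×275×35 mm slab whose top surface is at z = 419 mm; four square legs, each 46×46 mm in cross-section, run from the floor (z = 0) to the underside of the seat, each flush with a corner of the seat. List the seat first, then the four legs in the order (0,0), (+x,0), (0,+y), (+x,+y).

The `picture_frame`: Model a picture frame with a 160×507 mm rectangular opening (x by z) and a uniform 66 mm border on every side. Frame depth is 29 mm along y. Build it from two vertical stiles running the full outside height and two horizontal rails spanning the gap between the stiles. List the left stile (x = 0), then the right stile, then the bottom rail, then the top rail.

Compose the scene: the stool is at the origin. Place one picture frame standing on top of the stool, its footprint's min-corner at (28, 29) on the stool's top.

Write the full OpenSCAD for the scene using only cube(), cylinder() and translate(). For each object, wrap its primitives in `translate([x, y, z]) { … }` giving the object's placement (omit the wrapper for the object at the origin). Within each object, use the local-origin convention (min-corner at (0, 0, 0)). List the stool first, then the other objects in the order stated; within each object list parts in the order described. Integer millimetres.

translate([0, 0, 384]) cube([326, 275, 35]);
cube([46, 46, 384]);
translate([280, 0, 0]) cube([46, 46, 384]);
translate([0, 229, 0]) cube([46, 46, 384]);
translate([280, 229, 0]) cube([46, 46, 384]);
translate([28, 29, 419]) {
  cube([66, 29, 639]);
  translate([226, 0, 0]) cube([66, 29, 639]);
  translate([66, 0, 0]) cube([160, 29, 66]);
  translate([66, 0, 573]) cube([160, 29, 66]);
}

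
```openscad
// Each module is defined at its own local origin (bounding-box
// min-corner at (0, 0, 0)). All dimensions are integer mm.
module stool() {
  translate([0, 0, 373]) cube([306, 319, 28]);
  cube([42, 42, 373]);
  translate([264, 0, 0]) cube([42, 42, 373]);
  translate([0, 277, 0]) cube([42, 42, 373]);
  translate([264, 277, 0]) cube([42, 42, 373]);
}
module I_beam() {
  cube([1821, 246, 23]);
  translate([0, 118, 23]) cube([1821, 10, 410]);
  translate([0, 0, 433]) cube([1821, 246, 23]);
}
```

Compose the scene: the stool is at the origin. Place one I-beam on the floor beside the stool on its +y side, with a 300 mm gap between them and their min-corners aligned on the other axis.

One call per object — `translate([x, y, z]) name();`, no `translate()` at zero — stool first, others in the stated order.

stool();
translate([0, 619, 0]) I_beam();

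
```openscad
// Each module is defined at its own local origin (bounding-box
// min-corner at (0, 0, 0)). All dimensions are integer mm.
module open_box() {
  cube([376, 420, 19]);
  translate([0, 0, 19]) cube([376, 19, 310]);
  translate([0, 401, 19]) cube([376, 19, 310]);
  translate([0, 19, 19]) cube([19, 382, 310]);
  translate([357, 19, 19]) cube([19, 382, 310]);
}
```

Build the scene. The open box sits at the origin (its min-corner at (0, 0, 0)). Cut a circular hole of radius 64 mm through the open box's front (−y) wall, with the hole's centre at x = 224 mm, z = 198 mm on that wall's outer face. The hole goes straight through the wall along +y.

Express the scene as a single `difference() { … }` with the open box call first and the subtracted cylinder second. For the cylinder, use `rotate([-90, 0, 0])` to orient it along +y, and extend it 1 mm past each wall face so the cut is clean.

difference() {
  open_box();
  translate([224, -1, 198]) rotate([-90, 0, 0]) cylinder(h = 21, r = 64);
}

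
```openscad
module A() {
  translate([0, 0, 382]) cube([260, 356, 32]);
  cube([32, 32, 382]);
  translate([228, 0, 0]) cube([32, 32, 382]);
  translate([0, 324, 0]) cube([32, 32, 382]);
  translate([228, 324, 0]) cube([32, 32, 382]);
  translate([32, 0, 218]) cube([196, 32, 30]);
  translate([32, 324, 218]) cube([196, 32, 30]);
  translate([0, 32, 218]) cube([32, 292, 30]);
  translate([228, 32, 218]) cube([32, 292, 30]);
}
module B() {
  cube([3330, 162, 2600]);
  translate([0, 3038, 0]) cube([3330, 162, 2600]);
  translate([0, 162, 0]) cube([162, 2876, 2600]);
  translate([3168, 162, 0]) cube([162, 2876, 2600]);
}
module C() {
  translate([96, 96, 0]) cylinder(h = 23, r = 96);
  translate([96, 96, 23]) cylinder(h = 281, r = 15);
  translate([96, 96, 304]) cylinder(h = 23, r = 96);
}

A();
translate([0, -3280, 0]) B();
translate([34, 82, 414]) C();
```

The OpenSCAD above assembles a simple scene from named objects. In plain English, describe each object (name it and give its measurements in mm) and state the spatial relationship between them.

A is a four-legged stool. The seat is a 260×356×32 mm slab whose top surface is at z = 414 mm; four square legs, each 32×32 mm in cross-section, run from the floor (z = 0) to the underside of the seat, each flush with a corner of the seat. Four stretchers, 32 mm wide and 30 mm tall, connect adjacent legs with their undersides at z = 218 mm, each running between the inner faces of the legs it joins and aligned with the legs' outer faces on the other axis.

B is the wall frame of a small rectangular building: four walls, each 2600 mm tall and 162 mm thick, enclosing a footprint 3330 mm (x) by 3200 mm (y) outside-to-outside, with no floor or roof. The front and back walls (the −y and +y sides) span the full width; the two side walls fit between them.

C is a spool: two coaxial disc flanges of radius 96 mm and thickness 23 mm, joined by a core cylinder of radius 15 mm and height 281 mm. The lower flange rests on z = 0 and the three cylinders share a vertical axis.

The house frame is on the floor beside the stool on its −y side. The spool is on top of the stool, centred.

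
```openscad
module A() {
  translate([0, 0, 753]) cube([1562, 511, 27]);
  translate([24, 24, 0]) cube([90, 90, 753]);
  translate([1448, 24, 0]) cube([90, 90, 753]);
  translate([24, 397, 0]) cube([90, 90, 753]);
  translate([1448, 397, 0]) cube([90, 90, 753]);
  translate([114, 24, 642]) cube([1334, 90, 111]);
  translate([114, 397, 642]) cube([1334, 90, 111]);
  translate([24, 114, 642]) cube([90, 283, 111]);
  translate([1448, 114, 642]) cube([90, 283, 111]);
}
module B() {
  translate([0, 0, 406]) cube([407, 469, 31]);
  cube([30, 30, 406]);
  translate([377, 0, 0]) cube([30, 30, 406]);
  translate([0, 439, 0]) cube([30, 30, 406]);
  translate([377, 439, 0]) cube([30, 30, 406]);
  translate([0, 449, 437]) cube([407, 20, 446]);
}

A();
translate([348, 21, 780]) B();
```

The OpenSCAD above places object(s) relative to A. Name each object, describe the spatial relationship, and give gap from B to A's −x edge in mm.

A is a table. B is a chair. The chair is on top of the table. The gap from the chair to the table's −x edge is 348 mm.

The chair's min-x is at 348; the table's min-x is 0; gap = 348 mm.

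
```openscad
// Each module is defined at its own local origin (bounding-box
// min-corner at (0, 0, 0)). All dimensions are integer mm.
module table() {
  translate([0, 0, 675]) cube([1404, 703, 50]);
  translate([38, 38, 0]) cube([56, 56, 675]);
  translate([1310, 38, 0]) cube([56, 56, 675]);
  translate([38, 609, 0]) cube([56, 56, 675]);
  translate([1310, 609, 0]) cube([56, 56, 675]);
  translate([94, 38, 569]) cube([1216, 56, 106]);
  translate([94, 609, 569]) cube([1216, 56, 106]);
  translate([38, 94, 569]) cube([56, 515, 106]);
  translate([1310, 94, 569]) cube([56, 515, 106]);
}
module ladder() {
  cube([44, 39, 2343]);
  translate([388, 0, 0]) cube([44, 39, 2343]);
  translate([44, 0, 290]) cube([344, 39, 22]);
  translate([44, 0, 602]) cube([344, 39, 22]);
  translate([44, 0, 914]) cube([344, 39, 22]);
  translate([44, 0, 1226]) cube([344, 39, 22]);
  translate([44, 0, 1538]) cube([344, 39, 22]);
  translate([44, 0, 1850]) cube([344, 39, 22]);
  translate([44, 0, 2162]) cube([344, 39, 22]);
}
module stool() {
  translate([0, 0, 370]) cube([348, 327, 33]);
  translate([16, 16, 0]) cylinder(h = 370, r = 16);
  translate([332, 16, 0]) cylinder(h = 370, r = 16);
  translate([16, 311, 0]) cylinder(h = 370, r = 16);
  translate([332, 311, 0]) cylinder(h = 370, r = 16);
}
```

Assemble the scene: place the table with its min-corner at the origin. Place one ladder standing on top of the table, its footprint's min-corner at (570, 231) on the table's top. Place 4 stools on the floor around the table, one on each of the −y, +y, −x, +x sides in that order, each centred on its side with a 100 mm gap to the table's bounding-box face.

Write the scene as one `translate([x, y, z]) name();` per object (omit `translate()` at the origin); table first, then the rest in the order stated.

table();
translate([570, 231, 725]) ladder();
translate([528, -427, 0]) stool();
translate([528, 803, 0]) stool();
translate([-448, 188, 0]) stool();
translate([1504, 188, 0]) stool();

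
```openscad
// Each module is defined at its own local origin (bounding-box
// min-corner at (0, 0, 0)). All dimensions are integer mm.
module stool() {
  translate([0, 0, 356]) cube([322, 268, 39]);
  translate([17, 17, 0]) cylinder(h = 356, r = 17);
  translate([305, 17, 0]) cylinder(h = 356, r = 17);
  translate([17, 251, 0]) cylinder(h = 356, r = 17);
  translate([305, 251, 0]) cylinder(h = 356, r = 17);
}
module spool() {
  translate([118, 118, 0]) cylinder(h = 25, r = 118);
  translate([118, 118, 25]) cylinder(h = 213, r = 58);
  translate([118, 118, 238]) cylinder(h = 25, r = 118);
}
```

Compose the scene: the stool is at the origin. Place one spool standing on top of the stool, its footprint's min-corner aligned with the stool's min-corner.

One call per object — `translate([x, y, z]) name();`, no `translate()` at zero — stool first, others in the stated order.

stool();
translate([0, 0, 395]) spool();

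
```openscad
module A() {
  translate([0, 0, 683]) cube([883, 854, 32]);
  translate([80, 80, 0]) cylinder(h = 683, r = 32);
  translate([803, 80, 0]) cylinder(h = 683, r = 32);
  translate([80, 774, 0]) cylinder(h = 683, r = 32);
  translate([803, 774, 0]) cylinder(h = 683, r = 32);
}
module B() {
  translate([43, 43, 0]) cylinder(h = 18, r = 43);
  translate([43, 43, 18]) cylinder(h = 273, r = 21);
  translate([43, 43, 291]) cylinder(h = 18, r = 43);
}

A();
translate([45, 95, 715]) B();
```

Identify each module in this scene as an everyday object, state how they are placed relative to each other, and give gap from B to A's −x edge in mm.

The spool's min-x is at 45; the table's min-x is 0; gap = 45 mm.

A is a table. B is a spool. The spool is on top of the table. The gap from the spool to the table's −x edge is 45 mm.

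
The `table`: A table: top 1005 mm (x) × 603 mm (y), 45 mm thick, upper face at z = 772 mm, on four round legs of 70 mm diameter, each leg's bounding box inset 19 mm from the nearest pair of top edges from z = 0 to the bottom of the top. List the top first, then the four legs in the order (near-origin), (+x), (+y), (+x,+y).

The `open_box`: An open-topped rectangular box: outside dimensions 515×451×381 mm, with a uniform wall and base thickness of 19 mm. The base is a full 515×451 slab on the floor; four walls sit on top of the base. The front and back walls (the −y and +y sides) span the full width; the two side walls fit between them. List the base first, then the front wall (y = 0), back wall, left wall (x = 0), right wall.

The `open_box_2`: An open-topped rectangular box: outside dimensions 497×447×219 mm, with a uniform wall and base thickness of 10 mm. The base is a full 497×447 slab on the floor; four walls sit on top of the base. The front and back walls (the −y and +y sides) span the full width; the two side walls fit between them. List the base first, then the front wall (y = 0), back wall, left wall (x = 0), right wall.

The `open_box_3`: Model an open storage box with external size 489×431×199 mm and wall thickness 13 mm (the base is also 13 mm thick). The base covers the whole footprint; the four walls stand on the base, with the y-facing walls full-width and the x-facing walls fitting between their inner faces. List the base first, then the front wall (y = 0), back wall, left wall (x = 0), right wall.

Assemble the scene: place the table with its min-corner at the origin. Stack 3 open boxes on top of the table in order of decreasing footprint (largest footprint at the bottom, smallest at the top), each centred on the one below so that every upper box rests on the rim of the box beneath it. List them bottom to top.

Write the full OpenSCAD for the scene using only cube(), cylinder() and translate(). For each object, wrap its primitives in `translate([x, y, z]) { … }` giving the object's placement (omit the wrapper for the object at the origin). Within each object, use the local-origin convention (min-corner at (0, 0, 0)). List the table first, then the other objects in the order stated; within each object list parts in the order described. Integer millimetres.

translate([0, 0, 727]) cube([1005, 603, 45]);
translate([54, 54, 0]) cylinder(h = 727, r = 35);
translate([951, 54, 0]) cylinder(h = 727, r = 35);
translate([54, 549, 0]) cylinder(h = 727, r = 35);
translate([951, 549, 0]) cylinder(h = 727, r = 35);
translate([245, 76, 772]) {
  cube([515, 451, 19]);
  translate([0, 0, 19]) cube([515, 19, 362]);
  translate([0, 432, 19]) cube([515, 19, 362]);
  translate([0, 19, 19]) cube([19, 413, 362]);
  translate([496, 19, 19]) cube([19, 413, 362]);
}
translate([254, 78, 1153]) {
  cube([497, 447, 10]);
  translate([0, 0, 10]) cube([497, 10, 209]);
  translate([0, 437, 10]) cube([497, 10, 209]);
  translate([0, 10, 10]) cube([10, 427, 209]);
  translate([487, 10, 10]) cube([10, 427, 209]);
}
translate([258, 86, 1372]) {
  cube([489, 431, 13]);
  translate([0, 0, 13]) cube([489, 13, 186]);
  translate([0, 418, 13]) cube([489, 13, 186]);
  translate([0, 13, 13]) cube([13, 405, 186]);
  translate([476, 13, 13]) cube([13, 405, 186]);
}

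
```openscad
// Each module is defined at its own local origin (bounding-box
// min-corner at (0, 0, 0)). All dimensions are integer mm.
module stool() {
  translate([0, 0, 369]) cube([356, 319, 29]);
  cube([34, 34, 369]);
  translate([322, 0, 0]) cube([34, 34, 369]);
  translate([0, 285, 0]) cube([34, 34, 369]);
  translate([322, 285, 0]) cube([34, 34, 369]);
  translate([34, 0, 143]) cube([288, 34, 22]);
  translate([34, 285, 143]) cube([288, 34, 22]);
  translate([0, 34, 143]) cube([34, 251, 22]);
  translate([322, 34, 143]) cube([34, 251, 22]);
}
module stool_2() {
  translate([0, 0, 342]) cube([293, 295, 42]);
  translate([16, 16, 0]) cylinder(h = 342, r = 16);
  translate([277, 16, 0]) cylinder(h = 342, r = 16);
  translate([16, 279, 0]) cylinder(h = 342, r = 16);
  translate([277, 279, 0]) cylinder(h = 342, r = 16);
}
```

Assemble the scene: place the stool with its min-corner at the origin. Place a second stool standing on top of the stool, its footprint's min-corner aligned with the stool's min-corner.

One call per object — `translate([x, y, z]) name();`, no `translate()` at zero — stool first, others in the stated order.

stool();
translate([0, 0, 398]) stool_2();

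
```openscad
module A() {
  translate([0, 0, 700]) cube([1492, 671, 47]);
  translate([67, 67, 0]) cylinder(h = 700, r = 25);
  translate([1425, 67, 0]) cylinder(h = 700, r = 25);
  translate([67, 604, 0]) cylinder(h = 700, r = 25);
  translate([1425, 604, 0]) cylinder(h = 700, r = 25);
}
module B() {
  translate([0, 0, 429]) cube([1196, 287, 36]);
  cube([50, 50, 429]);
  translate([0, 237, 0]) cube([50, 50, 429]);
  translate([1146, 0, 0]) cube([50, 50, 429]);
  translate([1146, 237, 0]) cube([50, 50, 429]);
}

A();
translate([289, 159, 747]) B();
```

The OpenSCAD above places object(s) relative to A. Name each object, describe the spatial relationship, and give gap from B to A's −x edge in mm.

A is a table. B is a bench. The bench is on top of the table. The gap from the bench to the table's −x edge is 289 mm.

The bench's min-x is at 289; the table's min-x is 0; gap = 289 mm.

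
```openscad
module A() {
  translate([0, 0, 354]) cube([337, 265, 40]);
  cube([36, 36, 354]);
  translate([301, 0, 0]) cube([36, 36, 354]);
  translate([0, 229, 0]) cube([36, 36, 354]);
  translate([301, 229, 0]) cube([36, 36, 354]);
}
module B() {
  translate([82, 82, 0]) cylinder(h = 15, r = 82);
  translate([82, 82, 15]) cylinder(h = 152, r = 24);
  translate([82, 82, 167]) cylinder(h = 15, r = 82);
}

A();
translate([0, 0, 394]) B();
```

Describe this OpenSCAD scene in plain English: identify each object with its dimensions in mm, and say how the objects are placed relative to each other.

A is a simple wooden stool: a rectangular seat 337 mm (x) by 265 mm (y), 40 mm thick, top face at z = 394 mm, on four square legs, each 36×36 mm in cross-section. The legs rest on z = 0, each flush with a corner of the seat.

B is a spool: two coaxial disc flanges of radius 82 mm and thickness 15 mm, joined by a core cylinder of radius 24 mm and height 152 mm. The lower flange rests on z = 0 and the three cylinders share a vertical axis.

The spool is on top of the stool.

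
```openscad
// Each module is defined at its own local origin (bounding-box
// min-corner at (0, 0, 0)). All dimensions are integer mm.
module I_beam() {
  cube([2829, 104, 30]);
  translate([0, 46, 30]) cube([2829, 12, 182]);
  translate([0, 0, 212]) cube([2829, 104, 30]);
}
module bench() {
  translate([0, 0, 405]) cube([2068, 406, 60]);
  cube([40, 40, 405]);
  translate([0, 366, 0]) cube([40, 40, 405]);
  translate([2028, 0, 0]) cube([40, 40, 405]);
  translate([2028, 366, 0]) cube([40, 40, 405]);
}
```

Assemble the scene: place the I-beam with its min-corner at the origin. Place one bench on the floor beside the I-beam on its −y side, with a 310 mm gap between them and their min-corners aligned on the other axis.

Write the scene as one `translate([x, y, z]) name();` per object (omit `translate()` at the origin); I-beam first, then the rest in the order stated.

I_beam();
translate([0, -716, 0]) bench();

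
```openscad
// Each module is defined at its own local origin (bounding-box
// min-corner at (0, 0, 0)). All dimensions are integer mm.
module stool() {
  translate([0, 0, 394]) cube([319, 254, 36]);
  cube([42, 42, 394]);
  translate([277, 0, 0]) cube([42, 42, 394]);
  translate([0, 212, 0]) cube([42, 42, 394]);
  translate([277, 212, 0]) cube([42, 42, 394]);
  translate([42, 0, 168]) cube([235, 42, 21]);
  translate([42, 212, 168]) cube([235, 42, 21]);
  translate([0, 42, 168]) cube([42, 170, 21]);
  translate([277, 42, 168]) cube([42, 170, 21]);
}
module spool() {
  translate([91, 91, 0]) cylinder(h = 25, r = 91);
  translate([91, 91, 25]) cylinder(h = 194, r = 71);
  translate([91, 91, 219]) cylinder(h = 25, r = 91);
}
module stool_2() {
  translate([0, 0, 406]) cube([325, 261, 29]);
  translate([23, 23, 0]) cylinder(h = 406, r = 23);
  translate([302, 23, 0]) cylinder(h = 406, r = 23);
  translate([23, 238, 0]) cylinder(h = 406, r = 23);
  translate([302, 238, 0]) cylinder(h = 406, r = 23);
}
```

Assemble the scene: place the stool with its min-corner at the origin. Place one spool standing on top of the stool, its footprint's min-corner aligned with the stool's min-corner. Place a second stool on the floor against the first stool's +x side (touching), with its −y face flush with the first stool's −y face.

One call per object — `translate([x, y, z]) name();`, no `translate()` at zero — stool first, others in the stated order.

stool();
translate([0, 0, 430]) spool();
translate([319, 0, 0]) stool_2();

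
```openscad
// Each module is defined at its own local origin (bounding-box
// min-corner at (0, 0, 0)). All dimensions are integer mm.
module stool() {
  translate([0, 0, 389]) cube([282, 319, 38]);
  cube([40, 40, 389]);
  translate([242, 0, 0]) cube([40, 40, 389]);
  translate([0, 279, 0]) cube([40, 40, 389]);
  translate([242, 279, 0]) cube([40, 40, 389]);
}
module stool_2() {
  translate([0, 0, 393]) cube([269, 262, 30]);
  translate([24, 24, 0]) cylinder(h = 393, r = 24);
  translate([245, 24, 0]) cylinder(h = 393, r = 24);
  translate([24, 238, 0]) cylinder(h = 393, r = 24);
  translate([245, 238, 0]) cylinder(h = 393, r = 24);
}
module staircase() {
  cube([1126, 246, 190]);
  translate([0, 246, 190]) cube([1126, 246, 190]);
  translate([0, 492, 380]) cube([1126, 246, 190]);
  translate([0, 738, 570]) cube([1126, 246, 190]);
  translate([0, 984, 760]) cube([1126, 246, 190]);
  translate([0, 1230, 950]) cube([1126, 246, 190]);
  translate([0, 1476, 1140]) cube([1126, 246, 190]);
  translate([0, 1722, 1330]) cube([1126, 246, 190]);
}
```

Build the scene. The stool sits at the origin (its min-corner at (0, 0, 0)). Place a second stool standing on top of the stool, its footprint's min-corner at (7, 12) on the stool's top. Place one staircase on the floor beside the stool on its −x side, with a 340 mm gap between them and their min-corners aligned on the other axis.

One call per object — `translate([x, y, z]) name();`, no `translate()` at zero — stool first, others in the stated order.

stool();
translate([7, 12, 427]) stool_2();
translate([-1466, 0, 0]) staircase();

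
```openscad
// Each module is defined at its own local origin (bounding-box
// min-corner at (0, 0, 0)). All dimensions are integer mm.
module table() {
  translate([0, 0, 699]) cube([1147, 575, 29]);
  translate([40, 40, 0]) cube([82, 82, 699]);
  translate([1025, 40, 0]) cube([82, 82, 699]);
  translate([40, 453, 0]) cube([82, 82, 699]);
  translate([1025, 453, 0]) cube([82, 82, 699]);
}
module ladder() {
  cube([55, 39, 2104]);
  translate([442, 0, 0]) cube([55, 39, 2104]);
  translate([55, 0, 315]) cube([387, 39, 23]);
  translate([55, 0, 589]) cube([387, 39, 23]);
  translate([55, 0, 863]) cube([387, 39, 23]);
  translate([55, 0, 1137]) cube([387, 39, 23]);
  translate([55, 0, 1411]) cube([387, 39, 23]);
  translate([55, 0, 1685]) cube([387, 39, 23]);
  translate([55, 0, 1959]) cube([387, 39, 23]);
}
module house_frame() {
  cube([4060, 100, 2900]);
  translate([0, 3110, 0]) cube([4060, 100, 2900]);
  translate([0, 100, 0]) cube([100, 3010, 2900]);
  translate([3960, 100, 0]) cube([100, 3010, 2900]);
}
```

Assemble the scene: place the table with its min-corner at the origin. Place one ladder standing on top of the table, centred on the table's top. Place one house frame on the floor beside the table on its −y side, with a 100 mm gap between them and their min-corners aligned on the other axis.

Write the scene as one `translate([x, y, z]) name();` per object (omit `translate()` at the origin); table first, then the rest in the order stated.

table();
translate([325, 268, 728]) ladder();
translate([0, -3310, 0]) house_frame();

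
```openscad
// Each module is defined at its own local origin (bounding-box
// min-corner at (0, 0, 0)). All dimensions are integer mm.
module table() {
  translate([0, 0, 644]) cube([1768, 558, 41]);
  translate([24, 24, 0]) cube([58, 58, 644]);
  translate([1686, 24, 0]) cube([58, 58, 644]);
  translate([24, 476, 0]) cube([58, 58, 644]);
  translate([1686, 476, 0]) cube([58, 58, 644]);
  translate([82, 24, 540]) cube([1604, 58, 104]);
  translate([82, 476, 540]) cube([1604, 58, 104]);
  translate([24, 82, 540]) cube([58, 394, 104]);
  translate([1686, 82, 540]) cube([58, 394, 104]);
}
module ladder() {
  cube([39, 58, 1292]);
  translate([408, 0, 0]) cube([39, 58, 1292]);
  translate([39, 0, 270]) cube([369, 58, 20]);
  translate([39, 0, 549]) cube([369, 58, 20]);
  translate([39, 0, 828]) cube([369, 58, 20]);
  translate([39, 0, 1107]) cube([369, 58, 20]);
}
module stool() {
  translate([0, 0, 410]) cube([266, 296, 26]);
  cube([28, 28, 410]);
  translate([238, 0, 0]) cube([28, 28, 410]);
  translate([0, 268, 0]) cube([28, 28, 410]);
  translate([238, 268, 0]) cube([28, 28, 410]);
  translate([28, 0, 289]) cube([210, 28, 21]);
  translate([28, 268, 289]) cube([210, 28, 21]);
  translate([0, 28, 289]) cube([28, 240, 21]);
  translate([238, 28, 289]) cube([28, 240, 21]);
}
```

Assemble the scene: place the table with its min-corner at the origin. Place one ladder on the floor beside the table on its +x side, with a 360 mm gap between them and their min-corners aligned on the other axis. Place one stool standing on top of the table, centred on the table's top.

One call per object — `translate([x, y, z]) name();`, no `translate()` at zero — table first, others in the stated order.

table();
translate([2128, 0, 0]) ladder();
translate([751, 131, 685]) stool();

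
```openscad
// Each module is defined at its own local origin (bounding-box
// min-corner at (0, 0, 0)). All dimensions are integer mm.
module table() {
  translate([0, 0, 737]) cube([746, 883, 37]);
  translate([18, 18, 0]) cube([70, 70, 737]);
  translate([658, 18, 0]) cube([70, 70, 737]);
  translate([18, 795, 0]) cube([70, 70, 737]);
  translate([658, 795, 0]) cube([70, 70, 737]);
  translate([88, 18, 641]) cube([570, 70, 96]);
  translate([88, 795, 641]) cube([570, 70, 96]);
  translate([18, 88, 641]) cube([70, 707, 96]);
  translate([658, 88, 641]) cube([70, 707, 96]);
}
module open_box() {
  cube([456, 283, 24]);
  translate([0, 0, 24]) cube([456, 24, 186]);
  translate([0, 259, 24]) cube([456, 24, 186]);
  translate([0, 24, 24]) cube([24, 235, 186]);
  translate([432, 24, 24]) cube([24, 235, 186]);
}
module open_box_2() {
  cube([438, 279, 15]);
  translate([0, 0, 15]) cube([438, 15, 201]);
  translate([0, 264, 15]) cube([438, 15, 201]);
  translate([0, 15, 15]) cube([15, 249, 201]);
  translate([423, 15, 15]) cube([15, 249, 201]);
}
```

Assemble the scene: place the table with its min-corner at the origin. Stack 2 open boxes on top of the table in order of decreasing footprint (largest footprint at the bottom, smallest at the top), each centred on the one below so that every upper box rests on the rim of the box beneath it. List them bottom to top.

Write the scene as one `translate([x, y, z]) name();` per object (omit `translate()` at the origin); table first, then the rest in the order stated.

table();
translate([145, 300, 774]) open_box();
translate([154, 302, 984]) open_box_2();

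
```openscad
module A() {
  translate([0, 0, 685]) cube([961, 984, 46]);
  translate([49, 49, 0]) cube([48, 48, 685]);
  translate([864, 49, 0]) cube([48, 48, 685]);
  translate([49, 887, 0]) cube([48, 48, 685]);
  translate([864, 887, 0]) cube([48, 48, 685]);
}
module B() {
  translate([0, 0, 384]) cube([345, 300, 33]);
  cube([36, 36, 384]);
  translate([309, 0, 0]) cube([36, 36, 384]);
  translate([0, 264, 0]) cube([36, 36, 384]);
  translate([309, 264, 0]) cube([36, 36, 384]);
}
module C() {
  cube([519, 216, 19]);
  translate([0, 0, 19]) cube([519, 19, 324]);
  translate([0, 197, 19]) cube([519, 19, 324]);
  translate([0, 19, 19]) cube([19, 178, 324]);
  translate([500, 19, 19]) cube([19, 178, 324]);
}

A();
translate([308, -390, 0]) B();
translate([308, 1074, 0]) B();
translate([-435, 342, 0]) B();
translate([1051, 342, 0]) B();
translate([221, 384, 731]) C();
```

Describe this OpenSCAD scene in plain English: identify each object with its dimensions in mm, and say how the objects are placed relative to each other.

A is a table with a 961×984 mm rectangular top, 46 mm thick, top surface at z = 731 mm, supported by four 48×48 mm square legs, each inset 49 mm from the nearest pair of top edges, running from the floor.

B is a four-legged stool. The seat is a 345×300×33 mm slab whose top surface is at z = 417 mm; four square legs, each 36×36 mm in cross-section, run from the floor (z = 0) to the underside of the seat, each flush with a corner of the seat.

C is an open storage box with external size 519×216×343 mm and wall thickness 19 mm (the base is also 19 mm thick). The base covers the whole footprint; the four walls stand on the base, with the y-facing walls full-width and the x-facing walls fitting between their inner faces.

Four stools sit around the table at the −y, +y, −x, +x sides. The open box is on top of the table, centred.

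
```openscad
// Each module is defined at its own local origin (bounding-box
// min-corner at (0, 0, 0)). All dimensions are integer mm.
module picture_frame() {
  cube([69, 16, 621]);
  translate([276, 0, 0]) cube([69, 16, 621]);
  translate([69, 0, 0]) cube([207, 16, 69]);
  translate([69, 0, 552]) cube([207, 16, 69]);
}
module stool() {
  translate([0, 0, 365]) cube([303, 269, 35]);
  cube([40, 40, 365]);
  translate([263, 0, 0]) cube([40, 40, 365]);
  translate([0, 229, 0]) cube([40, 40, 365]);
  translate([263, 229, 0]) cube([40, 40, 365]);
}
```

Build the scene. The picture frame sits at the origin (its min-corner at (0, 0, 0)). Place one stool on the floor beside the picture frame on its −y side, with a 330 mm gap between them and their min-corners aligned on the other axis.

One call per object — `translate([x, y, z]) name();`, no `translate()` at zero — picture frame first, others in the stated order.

picture_frame();
translate([0, -599, 0]) stool();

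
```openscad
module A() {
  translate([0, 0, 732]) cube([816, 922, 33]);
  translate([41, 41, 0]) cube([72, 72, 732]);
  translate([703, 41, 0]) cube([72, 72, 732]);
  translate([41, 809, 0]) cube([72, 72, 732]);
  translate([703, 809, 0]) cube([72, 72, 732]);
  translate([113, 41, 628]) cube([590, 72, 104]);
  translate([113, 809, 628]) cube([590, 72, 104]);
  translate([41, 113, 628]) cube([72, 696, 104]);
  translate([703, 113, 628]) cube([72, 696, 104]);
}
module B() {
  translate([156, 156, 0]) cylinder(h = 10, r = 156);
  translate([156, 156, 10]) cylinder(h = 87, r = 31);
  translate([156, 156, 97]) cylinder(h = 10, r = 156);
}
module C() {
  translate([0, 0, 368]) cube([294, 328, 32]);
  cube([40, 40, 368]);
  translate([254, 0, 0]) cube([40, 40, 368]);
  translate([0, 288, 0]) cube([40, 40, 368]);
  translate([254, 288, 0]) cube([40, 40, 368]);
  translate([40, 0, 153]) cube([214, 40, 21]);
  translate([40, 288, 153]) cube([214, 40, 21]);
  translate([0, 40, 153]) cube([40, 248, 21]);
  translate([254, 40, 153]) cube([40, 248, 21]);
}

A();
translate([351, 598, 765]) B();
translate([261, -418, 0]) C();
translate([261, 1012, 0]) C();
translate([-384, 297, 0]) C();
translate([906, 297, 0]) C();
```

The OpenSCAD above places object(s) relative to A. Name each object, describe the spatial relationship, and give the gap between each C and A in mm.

A is a table. B is a spool. C is a stool. The spool is on top of the table. Four stools sit around the table at the −y, +y, −x, +x sides. The gap between each stool and the table is 90 mm.

Each stool's nearest face is 90 mm from the table's bounding box.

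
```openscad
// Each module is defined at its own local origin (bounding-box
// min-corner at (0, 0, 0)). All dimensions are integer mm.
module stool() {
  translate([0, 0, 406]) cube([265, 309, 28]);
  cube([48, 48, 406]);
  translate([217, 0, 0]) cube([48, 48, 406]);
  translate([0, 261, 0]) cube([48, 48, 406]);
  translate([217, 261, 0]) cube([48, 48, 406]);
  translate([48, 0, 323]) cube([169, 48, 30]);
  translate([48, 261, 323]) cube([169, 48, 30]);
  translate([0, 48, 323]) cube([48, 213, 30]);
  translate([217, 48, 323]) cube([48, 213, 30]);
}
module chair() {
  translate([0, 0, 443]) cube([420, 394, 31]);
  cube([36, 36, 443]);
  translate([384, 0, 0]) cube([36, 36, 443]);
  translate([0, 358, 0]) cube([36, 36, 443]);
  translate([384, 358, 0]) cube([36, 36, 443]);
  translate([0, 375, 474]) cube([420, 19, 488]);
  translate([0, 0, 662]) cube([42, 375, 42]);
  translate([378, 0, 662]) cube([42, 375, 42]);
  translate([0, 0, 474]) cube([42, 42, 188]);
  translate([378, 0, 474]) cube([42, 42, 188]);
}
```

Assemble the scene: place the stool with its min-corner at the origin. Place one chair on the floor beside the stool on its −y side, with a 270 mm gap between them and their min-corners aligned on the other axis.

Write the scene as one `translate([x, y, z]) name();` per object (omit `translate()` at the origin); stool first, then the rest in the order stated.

stool();
translate([0, -664, 0]) chair();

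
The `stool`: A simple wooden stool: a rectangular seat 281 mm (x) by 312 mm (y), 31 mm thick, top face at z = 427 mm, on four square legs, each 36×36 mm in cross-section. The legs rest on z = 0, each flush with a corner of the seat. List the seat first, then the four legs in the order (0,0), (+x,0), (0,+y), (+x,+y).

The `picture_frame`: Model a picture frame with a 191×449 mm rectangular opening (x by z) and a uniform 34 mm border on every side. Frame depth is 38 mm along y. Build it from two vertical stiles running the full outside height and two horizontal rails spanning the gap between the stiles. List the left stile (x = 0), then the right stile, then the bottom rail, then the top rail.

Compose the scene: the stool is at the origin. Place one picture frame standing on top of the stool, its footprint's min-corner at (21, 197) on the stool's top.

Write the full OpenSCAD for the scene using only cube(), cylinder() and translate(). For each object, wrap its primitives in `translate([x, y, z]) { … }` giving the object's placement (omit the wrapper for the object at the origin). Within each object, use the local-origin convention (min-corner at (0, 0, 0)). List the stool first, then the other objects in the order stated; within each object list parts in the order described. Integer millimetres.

translate([0, 0, 396]) cube([281, 312, 31]);
cube([36, 36, 396]);
translate([245, 0, 0]) cube([36, 36, 396]);
translate([0, 276, 0]) cube([36, 36, 396]);
translate([245, 276, 0]) cube([36, 36, 396]);
translate([21, 197, 427]) {
  cube([34, 38, 517]);
  translate([225, 0, 0]) cube([34, 38, 517]);
  translate([34, 0, 0]) cube([191, 38, 34]);
  translate([34, 0, 483]) cube([191, 38, 34]);
}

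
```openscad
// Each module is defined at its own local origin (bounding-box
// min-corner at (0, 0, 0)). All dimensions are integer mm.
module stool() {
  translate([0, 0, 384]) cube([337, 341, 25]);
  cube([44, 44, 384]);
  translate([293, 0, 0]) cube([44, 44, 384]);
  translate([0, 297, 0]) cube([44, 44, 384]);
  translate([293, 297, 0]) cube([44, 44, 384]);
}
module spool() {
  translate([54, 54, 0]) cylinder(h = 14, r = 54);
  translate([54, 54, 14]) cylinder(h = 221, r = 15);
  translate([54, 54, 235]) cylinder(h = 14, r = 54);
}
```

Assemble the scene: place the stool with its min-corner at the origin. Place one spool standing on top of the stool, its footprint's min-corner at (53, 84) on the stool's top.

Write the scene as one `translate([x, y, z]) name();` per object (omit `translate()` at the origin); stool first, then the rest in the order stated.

stool();
translate([53, 84, 409]) spool();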